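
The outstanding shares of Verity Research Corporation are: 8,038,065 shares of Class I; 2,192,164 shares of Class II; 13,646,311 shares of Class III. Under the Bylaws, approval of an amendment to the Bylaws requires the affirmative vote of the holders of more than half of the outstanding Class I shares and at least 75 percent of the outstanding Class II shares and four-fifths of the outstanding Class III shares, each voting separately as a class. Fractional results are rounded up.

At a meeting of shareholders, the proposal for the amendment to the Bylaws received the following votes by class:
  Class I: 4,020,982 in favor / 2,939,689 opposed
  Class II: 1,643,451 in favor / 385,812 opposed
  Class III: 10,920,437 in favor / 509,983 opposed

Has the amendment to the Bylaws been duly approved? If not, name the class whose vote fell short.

Class I: a majority of 8038065 is 4019033; 4,019,033 required, 4,020,982 in favor — approved.
Class II: 3/4 of 2192164 = 1644123; 1,644,123 required, 1,643,451 in favor — not approved.
Class III: 4/5 of 13646311 = 10917048.80, rounded up to 10917049; 10,917,049 required, 10,920,437 in favor — approved.

Not approved — the Class II shares did not give the required vote.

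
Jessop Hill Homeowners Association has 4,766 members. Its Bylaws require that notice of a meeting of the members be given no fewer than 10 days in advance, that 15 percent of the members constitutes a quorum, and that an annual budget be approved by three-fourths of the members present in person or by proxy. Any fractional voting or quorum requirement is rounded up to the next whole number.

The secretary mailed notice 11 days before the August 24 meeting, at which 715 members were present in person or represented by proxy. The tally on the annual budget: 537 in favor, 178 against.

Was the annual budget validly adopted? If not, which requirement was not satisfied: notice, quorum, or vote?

Valid — all requirements satisfied.

Notice: 11 days given; 10 required. Satisfied.
Quorum: 15% of 4,766 = 714.90, rounded up to 715; 715 present. Satisfied.
Vote: requires three-fourths of those present (715); 3/4 of 715 = 536.25, rounded up to 537, so 537 needed; 537 in favor. Satisfied.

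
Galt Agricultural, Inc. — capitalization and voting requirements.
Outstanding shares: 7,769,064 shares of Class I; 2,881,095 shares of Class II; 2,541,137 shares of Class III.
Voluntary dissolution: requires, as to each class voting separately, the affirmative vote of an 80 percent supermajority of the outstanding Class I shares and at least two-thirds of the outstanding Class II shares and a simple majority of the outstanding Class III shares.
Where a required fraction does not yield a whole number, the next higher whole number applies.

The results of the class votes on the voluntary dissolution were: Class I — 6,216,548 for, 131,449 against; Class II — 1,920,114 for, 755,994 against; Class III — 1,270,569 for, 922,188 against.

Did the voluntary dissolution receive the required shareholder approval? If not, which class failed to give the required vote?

Not approved — the Class II shares did not give the required vote.

Class I: 4/5 of 7769064 = 6215251.20, rounded up to 6215252; 6,215,252 required, 6,216,548 in favor — approved.
Class II: 2/3 of 2881095 = 1920730; 1,920,730 required, 1,920,114 in favor — not approved.
Class III: a majority of 2541137 is 1270569; 1,270,569 required, 1,270,569 in favor — approved.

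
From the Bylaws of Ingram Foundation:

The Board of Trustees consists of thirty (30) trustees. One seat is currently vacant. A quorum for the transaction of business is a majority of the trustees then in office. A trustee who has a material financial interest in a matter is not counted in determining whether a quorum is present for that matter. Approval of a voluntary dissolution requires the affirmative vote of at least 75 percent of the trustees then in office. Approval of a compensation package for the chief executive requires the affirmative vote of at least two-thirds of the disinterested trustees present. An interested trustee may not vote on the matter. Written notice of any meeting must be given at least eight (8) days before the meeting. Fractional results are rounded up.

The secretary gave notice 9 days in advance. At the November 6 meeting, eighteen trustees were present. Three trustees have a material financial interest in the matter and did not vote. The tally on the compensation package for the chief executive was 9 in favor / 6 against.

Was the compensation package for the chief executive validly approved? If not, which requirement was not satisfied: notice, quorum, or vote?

Notice: 9 days given; 8 required (9 ≥ 8). Satisfied.
Quorum: 18 present, but the 3 interested trustees do not count, leaving 15. Quorum is 15. Satisfied.
Vote: the compensation package for the chief executive requires two-thirds of the disinterested trustees present (18 − 3 = 15). 2/3 of 15 = 10, so 10 affirmative votes are needed; 9 voted in favor. Not satisfied.

Invalid — vote requirement not satisfied.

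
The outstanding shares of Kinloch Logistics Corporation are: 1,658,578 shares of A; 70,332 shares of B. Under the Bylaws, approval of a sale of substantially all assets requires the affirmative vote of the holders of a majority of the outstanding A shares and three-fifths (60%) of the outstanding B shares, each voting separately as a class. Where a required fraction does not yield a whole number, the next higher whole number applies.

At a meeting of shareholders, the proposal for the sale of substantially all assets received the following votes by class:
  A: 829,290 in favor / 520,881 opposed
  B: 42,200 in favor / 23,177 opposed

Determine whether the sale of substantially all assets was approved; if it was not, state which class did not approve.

A: a majority of 1658578 is 829290; 829,290 required, 829,290 in favor — approved.
B: 3/5 of 70332 = 42199.20, rounded up to 42200; 42,200 required, 42,200 in favor — approved.

Approved — every class gave the required vote.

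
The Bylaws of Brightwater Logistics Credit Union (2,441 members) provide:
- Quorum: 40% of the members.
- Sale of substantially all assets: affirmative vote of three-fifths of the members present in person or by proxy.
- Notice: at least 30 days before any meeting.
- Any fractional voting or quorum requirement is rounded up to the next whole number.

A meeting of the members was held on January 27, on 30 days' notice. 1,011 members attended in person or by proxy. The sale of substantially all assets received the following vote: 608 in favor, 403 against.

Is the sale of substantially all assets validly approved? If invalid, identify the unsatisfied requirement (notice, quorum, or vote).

Valid — all requirements satisfied.

Notice: 30 days given; 30 required. Satisfied.
Quorum: 40% of 2,441 = 976.40, rounded up to 977; 1,011 present. Satisfied.
Vote: requires three-fifths of those present (1,011); 3/5 of 1011 = 606.60, rounded up to 607, so 607 needed; 608 in favor. Satisfied.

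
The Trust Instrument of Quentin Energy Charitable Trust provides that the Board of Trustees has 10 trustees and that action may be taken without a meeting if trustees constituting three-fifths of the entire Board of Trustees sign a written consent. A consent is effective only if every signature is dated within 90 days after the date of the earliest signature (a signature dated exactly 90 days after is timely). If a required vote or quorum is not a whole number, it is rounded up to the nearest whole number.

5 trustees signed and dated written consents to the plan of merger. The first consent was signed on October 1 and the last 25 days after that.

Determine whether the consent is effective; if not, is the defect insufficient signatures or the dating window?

Not effective — insufficient signatures.

Signatures required: three-fifths of 10 — 3/5 of 10 = 6, so 6 needed; 5 signed. Insufficient.
Dating window: the latest signature is 25 days after the earliest; the limit is 90 days. Within the window.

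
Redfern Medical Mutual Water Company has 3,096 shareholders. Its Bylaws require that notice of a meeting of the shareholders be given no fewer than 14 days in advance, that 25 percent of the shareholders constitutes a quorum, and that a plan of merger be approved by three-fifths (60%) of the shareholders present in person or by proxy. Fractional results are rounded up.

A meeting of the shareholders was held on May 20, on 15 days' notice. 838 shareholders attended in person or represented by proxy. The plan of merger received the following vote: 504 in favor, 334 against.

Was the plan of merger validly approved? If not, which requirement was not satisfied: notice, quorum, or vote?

Notice: 15 days given; 14 required. Satisfied.
Quorum: 25% of 3,096 = 774; 838 present. Satisfied.
Vote: requires three-fifths of those present (838); 3/5 of 838 = 502.80, rounded up to 503, so 503 needed; 504 in favor. Satisfied.

Valid — all requirements satisfied.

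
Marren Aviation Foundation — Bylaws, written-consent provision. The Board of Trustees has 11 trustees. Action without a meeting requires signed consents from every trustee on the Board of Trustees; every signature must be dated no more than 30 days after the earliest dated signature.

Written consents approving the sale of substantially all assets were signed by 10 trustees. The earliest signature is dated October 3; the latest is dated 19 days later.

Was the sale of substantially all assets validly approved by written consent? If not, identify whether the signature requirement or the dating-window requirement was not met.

Signatures required: the unanimous vote of 11 — unanimous means all 11, so 11 needed; 10 signed. Insufficient.
Dating window: the latest signature is 19 days after the earliest; the limit is 30 days. Within the window.

Not effective — insufficient signatures.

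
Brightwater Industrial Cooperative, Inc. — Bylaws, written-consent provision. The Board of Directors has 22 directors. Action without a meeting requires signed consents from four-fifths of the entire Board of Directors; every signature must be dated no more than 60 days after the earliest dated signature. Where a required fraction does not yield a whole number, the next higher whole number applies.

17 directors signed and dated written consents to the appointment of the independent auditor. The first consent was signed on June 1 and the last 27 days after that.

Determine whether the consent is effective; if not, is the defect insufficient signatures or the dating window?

Signatures required: four-fifths of 22 — 4/5 of 22 = 17.60, rounded up to 18, so 18 needed; 17 signed. Insufficient.
Dating window: the latest signature is 27 days after the earliest; the limit is 60 days. Within the window.

Not effective — insufficient signatures.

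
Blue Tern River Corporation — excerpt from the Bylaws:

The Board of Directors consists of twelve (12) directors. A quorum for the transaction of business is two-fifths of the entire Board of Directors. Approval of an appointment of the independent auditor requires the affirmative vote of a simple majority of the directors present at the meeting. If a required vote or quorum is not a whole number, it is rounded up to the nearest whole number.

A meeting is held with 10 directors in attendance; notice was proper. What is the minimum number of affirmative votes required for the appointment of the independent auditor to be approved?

6

The appointment of the independent auditor requires a majority of the directors present (10).
A majority of 10 is 6.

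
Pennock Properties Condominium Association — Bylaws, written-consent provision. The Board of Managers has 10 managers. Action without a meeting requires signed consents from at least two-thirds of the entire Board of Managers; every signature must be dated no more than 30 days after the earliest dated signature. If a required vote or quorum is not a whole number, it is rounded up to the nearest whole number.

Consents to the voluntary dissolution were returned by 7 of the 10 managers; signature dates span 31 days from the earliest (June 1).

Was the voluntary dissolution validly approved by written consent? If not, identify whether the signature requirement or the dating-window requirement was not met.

Not effective — dating-window requirement not satisfied.

Signatures required: at least two-thirds of 10 — 2/3 of 10 = 6.67, rounded up to 7, so 7 needed; 7 signed. Sufficient.
Dating window: the latest signature is 31 days after the earliest; the limit is 30 days. Outside the window.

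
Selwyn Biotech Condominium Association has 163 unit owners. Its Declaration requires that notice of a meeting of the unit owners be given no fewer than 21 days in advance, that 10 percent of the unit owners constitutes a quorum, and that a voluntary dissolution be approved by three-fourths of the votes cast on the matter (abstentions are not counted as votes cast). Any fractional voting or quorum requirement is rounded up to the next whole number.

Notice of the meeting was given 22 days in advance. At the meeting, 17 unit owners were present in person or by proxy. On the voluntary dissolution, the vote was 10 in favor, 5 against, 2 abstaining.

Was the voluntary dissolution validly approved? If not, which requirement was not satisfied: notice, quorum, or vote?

Notice: 22 days given; 21 required. Satisfied.
Quorum: 10% of 163 = 16.30, rounded up to 17; 17 present. Satisfied.
Vote: requires three-fourths of the votes cast (17 − 2 abstaining = 15); 3/4 of 15 = 11.25, rounded up to 12, so 12 needed; 10 in favor. Not satisfied.

Invalid — vote requirement not satisfied.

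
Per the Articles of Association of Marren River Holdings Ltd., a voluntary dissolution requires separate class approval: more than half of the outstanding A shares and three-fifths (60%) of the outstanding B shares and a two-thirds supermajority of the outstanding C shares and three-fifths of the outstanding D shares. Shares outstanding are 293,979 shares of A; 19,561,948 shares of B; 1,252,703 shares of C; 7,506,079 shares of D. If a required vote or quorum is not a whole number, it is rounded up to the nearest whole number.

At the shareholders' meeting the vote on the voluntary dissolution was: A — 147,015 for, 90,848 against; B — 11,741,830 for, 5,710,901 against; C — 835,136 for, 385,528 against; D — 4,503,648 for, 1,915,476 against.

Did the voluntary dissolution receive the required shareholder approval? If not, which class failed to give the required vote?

Approved — every class gave the required vote.

A: a majority of 293979 is 146990; 146,990 required, 147,015 in favor — approved.
B: 3/5 of 19561948 = 11737168.80, rounded up to 11737169; 11,737,169 required, 11,741,830 in favor — approved.
C: 2/3 of 1252703 = 835135.33, rounded up to 835136; 835,136 required, 835,136 in favor — approved.
D: 3/5 of 7506079 = 4503647.40, rounded up to 4503648; 4,503,648 required, 4,503,648 in favor — approved.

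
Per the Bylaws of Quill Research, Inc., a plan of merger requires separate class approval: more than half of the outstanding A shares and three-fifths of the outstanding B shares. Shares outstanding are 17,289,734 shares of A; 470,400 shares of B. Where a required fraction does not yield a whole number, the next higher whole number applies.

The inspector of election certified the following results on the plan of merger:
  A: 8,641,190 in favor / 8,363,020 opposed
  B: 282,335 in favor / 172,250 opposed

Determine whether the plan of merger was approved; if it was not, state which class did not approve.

A: a majority of 17289734 is 8644868; 8,644,868 required, 8,641,190 in favor — not approved.
B: 3/5 of 470400 = 282240; 282,240 required, 282,335 in favor — approved.

Not approved — the A shares did not give the required vote.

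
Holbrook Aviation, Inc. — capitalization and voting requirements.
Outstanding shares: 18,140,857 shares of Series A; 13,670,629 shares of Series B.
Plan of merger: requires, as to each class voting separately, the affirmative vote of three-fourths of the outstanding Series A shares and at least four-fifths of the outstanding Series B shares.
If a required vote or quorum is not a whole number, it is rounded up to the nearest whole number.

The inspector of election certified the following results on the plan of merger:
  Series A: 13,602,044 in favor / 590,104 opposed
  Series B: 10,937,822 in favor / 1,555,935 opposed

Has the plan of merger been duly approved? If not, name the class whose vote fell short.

Series A: 3/4 of 18140857 = 13605642.75, rounded up to 13605643; 13,605,643 required, 13,602,044 in favor — not approved.
Series B: 4/5 of 13670629 = 10936503.20, rounded up to 10936504; 10,936,504 required, 10,937,822 in favor — approved.

Not approved — the Series A shares did not give the required vote.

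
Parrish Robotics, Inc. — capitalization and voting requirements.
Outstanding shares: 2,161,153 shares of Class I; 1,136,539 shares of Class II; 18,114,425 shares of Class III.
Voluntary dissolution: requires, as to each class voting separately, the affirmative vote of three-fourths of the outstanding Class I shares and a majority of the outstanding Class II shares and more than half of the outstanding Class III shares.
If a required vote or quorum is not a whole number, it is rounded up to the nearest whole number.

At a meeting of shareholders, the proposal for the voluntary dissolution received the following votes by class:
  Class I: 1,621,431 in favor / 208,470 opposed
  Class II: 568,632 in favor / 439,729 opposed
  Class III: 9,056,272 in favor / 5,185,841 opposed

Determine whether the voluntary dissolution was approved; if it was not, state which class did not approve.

Not approved — the Class III shares did not give the required vote.

Class I: 3/4 of 2161153 = 1620864.75, rounded up to 1620865; 1,620,865 required, 1,621,431 in favor — approved.
Class II: a majority of 1136539 is 568270; 568,270 required, 568,632 in favor — approved.
Class III: a majority of 18114425 is 9057213; 9,057,213 required, 9,056,272 in favor — not approved.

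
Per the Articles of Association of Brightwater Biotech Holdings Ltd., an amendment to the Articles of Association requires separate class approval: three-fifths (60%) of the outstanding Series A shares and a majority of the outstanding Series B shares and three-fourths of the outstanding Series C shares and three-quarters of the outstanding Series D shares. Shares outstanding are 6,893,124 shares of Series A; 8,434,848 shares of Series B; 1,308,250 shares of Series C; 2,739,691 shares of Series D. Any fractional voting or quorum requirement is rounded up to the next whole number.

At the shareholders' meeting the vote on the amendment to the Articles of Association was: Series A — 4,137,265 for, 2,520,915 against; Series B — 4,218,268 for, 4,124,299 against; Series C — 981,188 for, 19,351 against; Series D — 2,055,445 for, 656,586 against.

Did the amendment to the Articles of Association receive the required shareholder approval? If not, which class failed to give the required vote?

Series A: 3/5 of 6893124 = 4135874.40, rounded up to 4135875; 4,135,875 required, 4,137,265 in favor — approved.
Series B: a majority of 8434848 is 4217425; 4,217,425 required, 4,218,268 in favor — approved.
Series C: 3/4 of 1308250 = 981187.50, rounded up to 981188; 981,188 required, 981,188 in favor — approved.
Series D: 3/4 of 2739691 = 2054768.25, rounded up to 2054769; 2,054,769 required, 2,055,445 in favor — approved.

Approved — every class gave the required vote.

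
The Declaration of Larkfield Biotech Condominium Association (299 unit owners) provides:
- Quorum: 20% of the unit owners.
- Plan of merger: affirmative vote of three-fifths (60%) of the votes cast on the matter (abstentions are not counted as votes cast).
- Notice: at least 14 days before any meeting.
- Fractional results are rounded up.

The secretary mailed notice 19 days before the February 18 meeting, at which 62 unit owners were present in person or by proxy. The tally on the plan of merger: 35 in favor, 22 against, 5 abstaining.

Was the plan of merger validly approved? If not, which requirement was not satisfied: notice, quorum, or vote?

Valid — all requirements satisfied.

Notice: 19 days given; 14 required. Satisfied.
Quorum: 20% of 299 = 59.80, rounded up to 60; 62 present. Satisfied.
Vote: requires three-fifths of the votes cast (62 − 5 abstaining = 57); 3/5 of 57 = 34.20, rounded up to 35, so 35 needed; 35 in favor. Satisfied.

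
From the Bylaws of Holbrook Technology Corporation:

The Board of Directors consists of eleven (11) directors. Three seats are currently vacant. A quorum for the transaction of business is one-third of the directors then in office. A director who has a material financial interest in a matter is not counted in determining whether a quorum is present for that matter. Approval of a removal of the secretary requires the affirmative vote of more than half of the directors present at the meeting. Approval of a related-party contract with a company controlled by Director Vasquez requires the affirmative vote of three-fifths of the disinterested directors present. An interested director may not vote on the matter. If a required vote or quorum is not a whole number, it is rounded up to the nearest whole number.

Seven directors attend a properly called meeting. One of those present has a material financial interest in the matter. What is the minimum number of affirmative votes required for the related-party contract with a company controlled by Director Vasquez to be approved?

4

The related-party contract with a company controlled by Director Vasquez requires three-fifths of the disinterested directors present (7 − 1 = 6).
3/5 of 6 = 3.60, rounded up to 4.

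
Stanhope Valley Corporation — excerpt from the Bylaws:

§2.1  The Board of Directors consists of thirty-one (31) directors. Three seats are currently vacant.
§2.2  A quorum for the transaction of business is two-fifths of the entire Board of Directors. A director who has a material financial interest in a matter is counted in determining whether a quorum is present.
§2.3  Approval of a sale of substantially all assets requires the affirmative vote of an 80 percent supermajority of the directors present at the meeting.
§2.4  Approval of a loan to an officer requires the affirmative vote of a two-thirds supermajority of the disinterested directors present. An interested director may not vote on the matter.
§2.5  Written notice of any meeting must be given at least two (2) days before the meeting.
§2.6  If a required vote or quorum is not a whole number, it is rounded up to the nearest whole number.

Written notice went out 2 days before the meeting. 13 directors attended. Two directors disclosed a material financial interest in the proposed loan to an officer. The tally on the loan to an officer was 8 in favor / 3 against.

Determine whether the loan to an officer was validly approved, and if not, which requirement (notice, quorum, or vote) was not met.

Notice: 2 days given; 2 required (2 ≥ 2). Satisfied.
Quorum: 13 present (interested directors count toward quorum); quorum is 13. Satisfied.
Vote: the loan to an officer requires two-thirds of the disinterested directors present (13 − 2 = 11). 2/3 of 11 = 7.33, rounded up to 8, so 8 affirmative votes are needed; 8 voted in favor. Satisfied.

Valid — all requirements satisfied.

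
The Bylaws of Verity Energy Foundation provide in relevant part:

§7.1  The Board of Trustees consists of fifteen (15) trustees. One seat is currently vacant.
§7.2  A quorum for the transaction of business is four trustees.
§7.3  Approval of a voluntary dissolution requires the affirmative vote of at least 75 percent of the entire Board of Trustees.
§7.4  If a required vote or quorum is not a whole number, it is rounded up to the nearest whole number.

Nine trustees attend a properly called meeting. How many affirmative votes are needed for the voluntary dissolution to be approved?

12

The voluntary dissolution requires three-fourths of the entire Board of Trustees (15).
3/4 of 15 = 11.25, rounded up to 12.
(Only 9 can vote, so the voluntary dissolution cannot pass at this meeting, but the required vote is still 12.)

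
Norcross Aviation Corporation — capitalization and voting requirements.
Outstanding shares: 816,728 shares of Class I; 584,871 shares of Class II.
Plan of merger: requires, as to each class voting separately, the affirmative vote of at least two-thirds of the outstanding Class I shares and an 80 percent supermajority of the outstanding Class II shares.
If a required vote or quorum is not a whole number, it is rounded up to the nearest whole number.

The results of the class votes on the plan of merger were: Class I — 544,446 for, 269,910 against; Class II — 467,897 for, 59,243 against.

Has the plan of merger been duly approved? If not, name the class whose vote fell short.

Class I: 2/3 of 816728 = 544485.33, rounded up to 544486; 544,486 required, 544,446 in favor — not approved.
Class II: 4/5 of 584871 = 467896.80, rounded up to 467897; 467,897 required, 467,897 in favor — approved.

Not approved — the Class I shares did not give the required vote.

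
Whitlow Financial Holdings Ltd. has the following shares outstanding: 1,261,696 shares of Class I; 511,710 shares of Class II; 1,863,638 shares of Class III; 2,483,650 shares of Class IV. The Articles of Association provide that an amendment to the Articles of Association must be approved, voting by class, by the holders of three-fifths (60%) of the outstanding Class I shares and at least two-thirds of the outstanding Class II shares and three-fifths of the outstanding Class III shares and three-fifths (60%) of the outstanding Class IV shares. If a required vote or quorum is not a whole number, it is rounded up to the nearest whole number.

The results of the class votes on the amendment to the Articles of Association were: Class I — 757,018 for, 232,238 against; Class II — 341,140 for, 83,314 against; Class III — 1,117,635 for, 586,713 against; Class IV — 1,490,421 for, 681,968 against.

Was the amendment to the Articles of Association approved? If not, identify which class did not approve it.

Class I: 3/5 of 1261696 = 757017.60, rounded up to 757018; 757,018 required, 757,018 in favor — approved.
Class II: 2/3 of 511710 = 341140; 341,140 required, 341,140 in favor — approved.
Class III: 3/5 of 1863638 = 1118182.80, rounded up to 1118183; 1,118,183 required, 1,117,635 in favor — not approved.
Class IV: 3/5 of 2483650 = 1490190; 1,490,190 required, 1,490,421 in favor — approved.

Not approved — the Class III shares did not give the required vote.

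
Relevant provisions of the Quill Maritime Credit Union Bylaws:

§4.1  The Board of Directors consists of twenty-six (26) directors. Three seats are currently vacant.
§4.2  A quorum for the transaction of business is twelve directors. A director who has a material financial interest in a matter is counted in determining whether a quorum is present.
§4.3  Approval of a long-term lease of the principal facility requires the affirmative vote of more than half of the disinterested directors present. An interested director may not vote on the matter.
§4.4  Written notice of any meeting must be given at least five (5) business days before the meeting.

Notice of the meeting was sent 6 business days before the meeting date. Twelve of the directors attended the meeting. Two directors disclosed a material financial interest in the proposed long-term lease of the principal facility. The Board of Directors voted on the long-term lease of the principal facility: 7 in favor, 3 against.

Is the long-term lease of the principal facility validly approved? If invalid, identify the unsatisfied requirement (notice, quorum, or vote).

Valid — all requirements satisfied.

Notice: 6 business days given; 5 required (6 ≥ 5). Satisfied.
Quorum: 12 present (interested directors count toward quorum); quorum is 12. Satisfied.
Vote: the long-term lease of the principal facility requires a majority of the disinterested directors present (12 − 2 = 10). A majority of 10 is 6, so 6 affirmative votes are needed; 7 voted in favor. Satisfied.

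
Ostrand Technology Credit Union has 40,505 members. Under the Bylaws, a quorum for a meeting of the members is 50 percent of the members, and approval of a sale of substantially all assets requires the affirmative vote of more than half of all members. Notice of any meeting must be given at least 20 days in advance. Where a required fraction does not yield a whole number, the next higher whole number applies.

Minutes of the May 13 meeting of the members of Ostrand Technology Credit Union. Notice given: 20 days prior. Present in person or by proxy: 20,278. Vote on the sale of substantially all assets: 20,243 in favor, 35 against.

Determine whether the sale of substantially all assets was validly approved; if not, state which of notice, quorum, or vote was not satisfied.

Notice: 20 days given; 20 required. Satisfied.
Quorum: 50% of 40,505 = 20,252.50, rounded up to 20,253; 20,278 present. Satisfied.
Vote: requires a majority of all members (40,505); a majority of 40505 is 20253, so 20,253 needed; 20,243 in favor. Not satisfied.

Invalid — vote requirement not satisfied.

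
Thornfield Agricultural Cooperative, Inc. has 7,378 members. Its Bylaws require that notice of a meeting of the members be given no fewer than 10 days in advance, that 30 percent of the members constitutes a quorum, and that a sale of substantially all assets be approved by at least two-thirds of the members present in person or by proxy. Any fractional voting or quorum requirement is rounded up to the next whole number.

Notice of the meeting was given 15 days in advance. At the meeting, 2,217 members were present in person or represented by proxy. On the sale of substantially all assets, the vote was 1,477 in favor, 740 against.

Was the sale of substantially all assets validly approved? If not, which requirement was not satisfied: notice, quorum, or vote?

Invalid — vote requirement not satisfied.

Notice: 15 days given; 10 required. Satisfied.
Quorum: 30% of 7,378 = 2,213.40, rounded up to 2,214; 2,217 present. Satisfied.
Vote: requires two-thirds of those present (2,217); 2/3 of 2217 = 1478, so 1,478 needed; 1,477 in favor. Not satisfied.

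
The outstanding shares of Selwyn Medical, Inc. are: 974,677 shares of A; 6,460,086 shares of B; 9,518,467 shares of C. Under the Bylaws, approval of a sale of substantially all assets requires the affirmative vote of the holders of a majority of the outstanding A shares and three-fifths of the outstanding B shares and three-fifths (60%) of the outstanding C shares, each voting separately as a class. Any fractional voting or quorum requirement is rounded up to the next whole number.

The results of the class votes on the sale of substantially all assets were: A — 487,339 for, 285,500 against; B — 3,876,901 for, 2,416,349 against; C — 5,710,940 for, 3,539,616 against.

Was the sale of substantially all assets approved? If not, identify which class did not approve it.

A: a majority of 974677 is 487339; 487,339 required, 487,339 in favor — approved.
B: 3/5 of 6460086 = 3876051.60, rounded up to 3876052; 3,876,052 required, 3,876,901 in favor — approved.
C: 3/5 of 9518467 = 5711080.20, rounded up to 5711081; 5,711,081 required, 5,710,940 in favor — not approved.

Not approved — the C shares did not give the required vote.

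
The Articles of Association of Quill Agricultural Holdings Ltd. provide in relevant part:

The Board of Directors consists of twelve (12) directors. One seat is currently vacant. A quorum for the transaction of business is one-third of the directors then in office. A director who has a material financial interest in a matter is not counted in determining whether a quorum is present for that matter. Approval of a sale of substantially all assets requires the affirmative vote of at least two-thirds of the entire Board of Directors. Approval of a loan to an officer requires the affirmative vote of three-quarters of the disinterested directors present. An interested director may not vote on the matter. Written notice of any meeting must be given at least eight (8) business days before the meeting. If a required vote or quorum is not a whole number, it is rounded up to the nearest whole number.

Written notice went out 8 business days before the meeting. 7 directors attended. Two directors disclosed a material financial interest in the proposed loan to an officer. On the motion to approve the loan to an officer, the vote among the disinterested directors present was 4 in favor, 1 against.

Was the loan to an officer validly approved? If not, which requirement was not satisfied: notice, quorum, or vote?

Valid — all requirements satisfied.

Notice: 8 business days given; 8 required (8 ≥ 8). Satisfied.
Quorum: 7 present, but the 2 interested directors do not count, leaving 5. Quorum is 4. Satisfied.
Vote: the loan to an officer requires three-fourths of the disinterested directors present (7 − 2 = 5). 3/4 of 5 = 3.75, rounded up to 4, so 4 affirmative votes are needed; 4 voted in favor. Satisfied.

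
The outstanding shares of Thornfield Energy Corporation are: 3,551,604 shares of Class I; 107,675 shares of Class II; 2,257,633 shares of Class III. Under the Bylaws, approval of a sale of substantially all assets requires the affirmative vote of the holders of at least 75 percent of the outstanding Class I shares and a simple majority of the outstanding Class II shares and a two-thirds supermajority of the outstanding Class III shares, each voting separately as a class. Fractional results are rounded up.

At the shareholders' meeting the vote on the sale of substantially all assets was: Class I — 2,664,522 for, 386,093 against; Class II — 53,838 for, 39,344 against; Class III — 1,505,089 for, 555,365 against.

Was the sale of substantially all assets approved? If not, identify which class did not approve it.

Class I: 3/4 of 3551604 = 2663703; 2,663,703 required, 2,664,522 in favor — approved.
Class II: a majority of 107675 is 53838; 53,838 required, 53,838 in favor — approved.
Class III: 2/3 of 2257633 = 1505088.67, rounded up to 1505089; 1,505,089 required, 1,505,089 in favor — approved.

Approved — every class gave the required vote.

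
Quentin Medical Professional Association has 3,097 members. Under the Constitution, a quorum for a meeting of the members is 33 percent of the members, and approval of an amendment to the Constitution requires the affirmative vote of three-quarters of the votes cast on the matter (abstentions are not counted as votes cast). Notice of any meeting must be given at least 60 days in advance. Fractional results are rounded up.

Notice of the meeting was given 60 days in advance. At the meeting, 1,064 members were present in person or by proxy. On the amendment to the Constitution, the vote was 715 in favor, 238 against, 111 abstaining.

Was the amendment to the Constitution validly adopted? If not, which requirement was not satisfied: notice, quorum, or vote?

Valid — all requirements satisfied.

Notice: 60 days given; 60 required. Satisfied.
Quorum: 33% of 3,097 = 1,022.01, rounded up to 1,023; 1,064 present. Satisfied.
Vote: requires three-fourths of the votes cast (1,064 − 111 abstaining = 953); 3/4 of 953 = 714.75, rounded up to 715, so 715 needed; 715 in favor. Satisfied.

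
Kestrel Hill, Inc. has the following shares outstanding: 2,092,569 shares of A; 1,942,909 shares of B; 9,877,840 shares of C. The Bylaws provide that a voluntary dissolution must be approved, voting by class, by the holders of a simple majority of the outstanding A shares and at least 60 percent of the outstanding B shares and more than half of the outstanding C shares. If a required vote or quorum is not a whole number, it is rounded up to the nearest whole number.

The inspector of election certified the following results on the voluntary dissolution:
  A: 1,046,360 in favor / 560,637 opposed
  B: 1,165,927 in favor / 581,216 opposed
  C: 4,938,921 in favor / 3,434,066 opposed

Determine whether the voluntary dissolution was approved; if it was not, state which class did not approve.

Approved — every class gave the required vote.

A: a majority of 2092569 is 1046285; 1,046,285 required, 1,046,360 in favor — approved.
B: 3/5 of 1942909 = 1165745.40, rounded up to 1165746; 1,165,746 required, 1,165,927 in favor — approved.
C: a majority of 9877840 is 4938921; 4,938,921 required, 4,938,921 in favor — approved.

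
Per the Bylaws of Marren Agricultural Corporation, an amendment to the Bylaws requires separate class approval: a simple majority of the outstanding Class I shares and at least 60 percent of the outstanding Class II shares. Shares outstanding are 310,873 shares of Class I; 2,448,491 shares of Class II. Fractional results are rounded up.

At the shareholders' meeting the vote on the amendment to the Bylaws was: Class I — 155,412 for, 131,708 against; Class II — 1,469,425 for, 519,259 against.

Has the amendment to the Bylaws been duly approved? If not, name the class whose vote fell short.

Not approved — the Class I shares did not give the required vote.

Class I: a majority of 310873 is 155437; 155,437 required, 155,412 in favor — not approved.
Class II: 3/5 of 2448491 = 1469094.60, rounded up to 1469095; 1,469,095 required, 1,469,425 in favor — approved.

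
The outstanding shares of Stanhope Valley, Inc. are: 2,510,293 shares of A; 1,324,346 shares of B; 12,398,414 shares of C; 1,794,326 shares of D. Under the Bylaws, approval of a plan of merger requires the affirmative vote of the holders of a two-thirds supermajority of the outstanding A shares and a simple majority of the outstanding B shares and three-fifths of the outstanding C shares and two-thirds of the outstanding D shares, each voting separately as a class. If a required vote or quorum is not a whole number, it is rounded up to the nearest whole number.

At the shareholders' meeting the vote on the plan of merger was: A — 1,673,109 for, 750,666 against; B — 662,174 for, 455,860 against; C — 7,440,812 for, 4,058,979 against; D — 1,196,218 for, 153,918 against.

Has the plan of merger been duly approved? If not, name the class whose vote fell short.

Not approved — the A shares did not give the required vote.

A: 2/3 of 2510293 = 1673528.67, rounded up to 1673529; 1,673,529 required, 1,673,109 in favor — not approved.
B: a majority of 1324346 is 662174; 662,174 required, 662,174 in favor — approved.
C: 3/5 of 12398414 = 7439048.40, rounded up to 7439049; 7,439,049 required, 7,440,812 in favor — approved.
D: 2/3 of 1794326 = 1196217.33, rounded up to 1196218; 1,196,218 required, 1,196,218 in favor — approved.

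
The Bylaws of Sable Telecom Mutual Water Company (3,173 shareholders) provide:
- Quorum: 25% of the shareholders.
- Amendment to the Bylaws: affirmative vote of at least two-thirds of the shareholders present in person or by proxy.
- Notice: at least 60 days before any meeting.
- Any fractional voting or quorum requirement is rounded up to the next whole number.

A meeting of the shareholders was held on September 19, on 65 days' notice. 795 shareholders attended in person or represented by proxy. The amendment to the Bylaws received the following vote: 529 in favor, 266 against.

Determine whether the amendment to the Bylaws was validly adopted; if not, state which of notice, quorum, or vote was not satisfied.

Notice: 65 days given; 60 required. Satisfied.
Quorum: 25% of 3,173 = 793.25, rounded up to 794; 795 present. Satisfied.
Vote: requires two-thirds of those present (795); 2/3 of 795 = 530, so 530 needed; 529 in favor. Not satisfied.

Invalid — vote requirement not satisfied.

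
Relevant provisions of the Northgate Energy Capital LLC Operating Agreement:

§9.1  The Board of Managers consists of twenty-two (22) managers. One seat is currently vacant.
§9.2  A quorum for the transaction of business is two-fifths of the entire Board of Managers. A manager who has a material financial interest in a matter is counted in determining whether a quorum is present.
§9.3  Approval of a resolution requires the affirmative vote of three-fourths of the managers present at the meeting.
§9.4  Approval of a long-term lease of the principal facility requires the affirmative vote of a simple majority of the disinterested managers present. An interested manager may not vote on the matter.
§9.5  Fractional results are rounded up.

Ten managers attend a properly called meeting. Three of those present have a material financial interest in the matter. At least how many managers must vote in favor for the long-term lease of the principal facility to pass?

The long-term lease of the principal facility requires a majority of the disinterested managers present (10 − 3 = 7).
A majority of 7 is 4.

4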